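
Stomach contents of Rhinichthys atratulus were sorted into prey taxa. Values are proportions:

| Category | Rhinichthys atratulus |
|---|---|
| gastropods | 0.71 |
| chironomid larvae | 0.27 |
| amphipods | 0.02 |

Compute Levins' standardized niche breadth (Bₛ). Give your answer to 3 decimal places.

0.366

Σpᵢ² = 0.71² + 0.27² + 0.02² = 0.5041 + 0.0729 + 0.0004 = 0.5774
B = 1 / 0.5774 = 1.73190
Bₛ = (B − 1)/(n − 1) = (1.73190 − 1)/(3 − 1) = 0.73190/2 = 0.36595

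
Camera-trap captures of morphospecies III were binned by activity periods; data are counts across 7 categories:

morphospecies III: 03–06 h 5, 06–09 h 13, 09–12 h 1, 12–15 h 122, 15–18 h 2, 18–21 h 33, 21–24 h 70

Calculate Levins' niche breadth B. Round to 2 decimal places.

2.87

Proportions for morphospecies III (n=246): 5/246=0.0203, 13/246=0.0528, 1/246=0.0041, 122/246=0.4959, 2/246=0.0081, 33/246=0.1341, 70/246=0.2846
Σpᵢ² = 0.0203² + 0.0528² + 0.0041² + 0.4959² + 0.0081² + 0.1341² + 0.2846² = 0.000412 + 0.002788 + 0.000017 + 0.245917 + 0.000066 + 0.017983 + 0.080997 = 0.348180
B = 1 / 0.348180 = 2.8721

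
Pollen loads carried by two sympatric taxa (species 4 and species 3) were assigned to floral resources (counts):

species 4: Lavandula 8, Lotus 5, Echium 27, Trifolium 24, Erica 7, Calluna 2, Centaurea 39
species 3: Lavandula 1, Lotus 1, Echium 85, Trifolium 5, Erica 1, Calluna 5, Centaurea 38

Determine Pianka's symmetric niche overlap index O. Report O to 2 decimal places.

0.77

Proportions for species 4 (n=112): 8/112=0.0714, 5/112=0.0446, 27/112=0.2411, 24/112=0.2143, 7/112=0.0625, 2/112=0.0179, 39/112=0.3482
Proportions for species 3 (n=136): 1/136=0.0074, 1/136=0.0074, 85/136=0.6250, 5/136=0.0368, 1/136=0.0074, 5/136=0.0368, 38/136=0.2794
Σ p₁ᵢp₂ᵢ = 0.000528 + 0.000330 + 0.150688 + 0.007886 + 0.000463 + 0.000659 + 0.097287 = 0.257841
Σp_1ᵢ² = 0.0714² + 0.0446² + 0.2411² + 0.2143² + 0.0625² + 0.0179² + 0.3482² = 0.005098 + 0.001989 + 0.058129 + 0.045924 + 0.003906 + 0.000320 + 0.121243 = 0.236609
Σp_2ᵢ² = 0.0074² + 0.0074² + 0.6250² + 0.0368² + 0.0074² + 0.0368² + 0.2794² = 0.000055 + 0.000055 + 0.390625 + 0.001354 + 0.000055 + 0.001354 + 0.078064 = 0.471562
O = 0.257841 / √(0.236609 × 0.471562) = 0.257841 / 0.3340297 = 0.7719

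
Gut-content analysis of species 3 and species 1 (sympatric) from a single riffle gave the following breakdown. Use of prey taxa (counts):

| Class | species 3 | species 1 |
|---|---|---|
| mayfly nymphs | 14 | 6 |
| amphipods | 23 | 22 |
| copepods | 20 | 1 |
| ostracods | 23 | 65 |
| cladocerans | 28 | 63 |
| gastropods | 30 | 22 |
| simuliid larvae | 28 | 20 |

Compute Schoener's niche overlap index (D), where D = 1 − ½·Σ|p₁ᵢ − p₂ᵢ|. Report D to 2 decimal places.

Proportions for species 3 (n=166): 14/166=0.0843, 23/166=0.1386, 20/166=0.1205, 23/166=0.1386, 28/166=0.1687, 30/166=0.1807, 28/166=0.1687
Proportions for species 1 (n=199): 6/199=0.0302, 22/199=0.1106, 1/199=0.0050, 65/199=0.3266, 63/199=0.3166, 22/199=0.1106, 20/199=0.1005
Σ|p₁ᵢ − p₂ᵢ| = 0.0541 + 0.0280 + 0.1155 + 0.1880 + 0.1479 + 0.0701 + 0.0682 = 0.6718
D = 1 − ½ × 0.6718 = 1 − 0.33590 = 0.66410

0.66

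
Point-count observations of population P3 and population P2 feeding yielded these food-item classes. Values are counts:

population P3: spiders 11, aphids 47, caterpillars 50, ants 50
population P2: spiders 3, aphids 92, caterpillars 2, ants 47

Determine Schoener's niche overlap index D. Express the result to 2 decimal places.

0.65

Proportions for population P3 (n=158): 11/158=0.0696, 47/158=0.2975, 50/158=0.3165, 50/158=0.3165
Proportions for population P2 (n=144): 3/144=0.0208, 92/144=0.6389, 2/144=0.0139, 47/144=0.3264
Σ|p₁ᵢ − p₂ᵢ| = 0.0488 + 0.3414 + 0.3026 + 0.0099 = 0.7027
D = 1 − ½ × 0.7027 = 1 − 0.35135 = 0.64865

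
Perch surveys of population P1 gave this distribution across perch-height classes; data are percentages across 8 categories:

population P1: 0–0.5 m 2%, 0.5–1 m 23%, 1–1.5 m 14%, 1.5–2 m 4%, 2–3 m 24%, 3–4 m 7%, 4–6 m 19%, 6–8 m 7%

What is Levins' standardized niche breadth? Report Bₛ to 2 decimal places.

Convert percentages to proportions (divide by 100).
Σpᵢ² = 0.02² + 0.23² + 0.14² + 0.04² + 0.24² + 0.07² + 0.19² + 0.07² = 0.0004 + 0.0529 + 0.0196 + 0.0016 + 0.0576 + 0.0049 + 0.0361 + 0.0049 = 0.1780
B = 1 / 0.1780 = 5.6180
Bₛ = (B − 1)/(n − 1) = (5.6180 − 1)/(8 − 1) = 4.6180/7 = 0.6597

0.66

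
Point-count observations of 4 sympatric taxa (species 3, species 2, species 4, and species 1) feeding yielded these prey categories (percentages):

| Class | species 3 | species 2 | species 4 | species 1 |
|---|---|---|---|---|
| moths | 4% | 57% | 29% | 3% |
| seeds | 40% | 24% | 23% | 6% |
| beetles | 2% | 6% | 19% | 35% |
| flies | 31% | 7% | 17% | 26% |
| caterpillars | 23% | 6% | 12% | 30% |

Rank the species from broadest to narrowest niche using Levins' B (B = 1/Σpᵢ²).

Convert percentages to proportions (divide by 100).
Σp_3ᵢ² = 0.04² + 0.40² + 0.02² + 0.31² + 0.23² = 0.0016 + 0.1600 + 0.0004 + 0.0961 + 0.0529 = 0.3110
B_3 = 1 / 0.3110 = 3.2154
Σp_2ᵢ² = 0.57² + 0.24² + 0.06² + 0.07² + 0.06² = 0.3249 + 0.0576 + 0.0036 + 0.0049 + 0.0036 = 0.3946
B_2 = 1 / 0.3946 = 2.5342
Σp_4ᵢ² = 0.29² + 0.23² + 0.19² + 0.17² + 0.12² = 0.0841 + 0.0529 + 0.0361 + 0.0289 + 0.0144 = 0.2164
B_4 = 1 / 0.2164 = 4.6211
Σp_1ᵢ² = 0.03² + 0.06² + 0.35² + 0.26² + 0.30² = 0.0009 + 0.0036 + 0.1225 + 0.0676 + 0.0900 = 0.2846
B_1 = 1 / 0.2846 = 3.5137
Ranking by B (broadest → narrowest): species 4 (4.62) > species 1 (3.51) > species 3 (3.22) > species 2 (2.53)

species 4 > species 1 > species 3 > species 2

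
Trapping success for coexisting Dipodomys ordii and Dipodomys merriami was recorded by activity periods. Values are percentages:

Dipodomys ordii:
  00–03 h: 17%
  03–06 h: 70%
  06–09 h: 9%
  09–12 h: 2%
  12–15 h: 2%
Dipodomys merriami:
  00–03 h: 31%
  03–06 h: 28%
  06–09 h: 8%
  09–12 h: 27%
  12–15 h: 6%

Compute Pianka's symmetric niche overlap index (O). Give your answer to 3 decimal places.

0.712

Convert percentages to proportions (divide by 100).
Σ p₁ᵢp₂ᵢ = 0.0527 + 0.1960 + 0.0072 + 0.0054 + 0.0012 = 0.2625
Σp_1ᵢ² = 0.17² + 0.70² + 0.09² + 0.02² + 0.02² = 0.0289 + 0.4900 + 0.0081 + 0.0004 + 0.0004 = 0.5278
Σp_2ᵢ² = 0.31² + 0.28² + 0.08² + 0.27² + 0.06² = 0.0961 + 0.0784 + 0.0064 + 0.0729 + 0.0036 = 0.2574
O = 0.2625 / √(0.5278 × 0.2574) = 0.2625 / 0.368586 = 0.71218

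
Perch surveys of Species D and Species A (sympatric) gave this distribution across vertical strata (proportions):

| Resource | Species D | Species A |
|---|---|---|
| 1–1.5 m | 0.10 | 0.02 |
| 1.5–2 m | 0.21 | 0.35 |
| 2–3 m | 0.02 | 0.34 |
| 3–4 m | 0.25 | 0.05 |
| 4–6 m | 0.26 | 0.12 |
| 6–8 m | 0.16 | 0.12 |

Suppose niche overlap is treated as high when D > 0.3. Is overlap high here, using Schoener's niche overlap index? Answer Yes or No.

Yes

Σ|p₁ᵢ − p₂ᵢ| = 0.08 + 0.14 + 0.32 + 0.20 + 0.14 + 0.04 = 0.92
D = 1 − ½ × 0.92 = 1 − 0.460 = 0.5400
D = 0.5400 > 0.3 → Yes.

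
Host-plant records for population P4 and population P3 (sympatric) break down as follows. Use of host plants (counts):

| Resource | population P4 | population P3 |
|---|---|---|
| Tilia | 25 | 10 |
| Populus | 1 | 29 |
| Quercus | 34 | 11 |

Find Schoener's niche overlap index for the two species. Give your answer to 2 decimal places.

Proportions for population P4 (n=60): 25/60=0.4167, 1/60=0.0167, 34/60=0.5667
Proportions for population P3 (n=50): 10/50=0.2000, 29/50=0.5800, 11/50=0.2200
Σ|p₁ᵢ − p₂ᵢ| = 0.2167 + 0.5633 + 0.3467 = 1.1267
D = 1 − ½ × 1.1267 = 1 − 0.56335 = 0.43665

0.44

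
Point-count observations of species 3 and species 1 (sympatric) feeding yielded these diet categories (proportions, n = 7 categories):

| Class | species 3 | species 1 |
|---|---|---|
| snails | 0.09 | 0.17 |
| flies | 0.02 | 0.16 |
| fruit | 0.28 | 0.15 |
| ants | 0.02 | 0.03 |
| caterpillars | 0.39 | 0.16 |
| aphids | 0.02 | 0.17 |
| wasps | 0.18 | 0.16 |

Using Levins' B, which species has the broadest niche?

Σp_3ᵢ² = 0.09² + 0.02² + 0.28² + 0.02² + 0.39² + 0.02² + 0.18² = 0.0081 + 0.0004 + 0.0784 + 0.0004 + 0.1521 + 0.0004 + 0.0324 = 0.2722
B_3 = 1 / 0.2722 = 3.6738
Σp_1ᵢ² = 0.17² + 0.16² + 0.15² + 0.03² + 0.16² + 0.17² + 0.16² = 0.0289 + 0.0256 + 0.0225 + 0.0009 + 0.0256 + 0.0289 + 0.0256 = 0.1580
B_1 = 1 / 0.1580 = 6.3291
Highest B → broadest niche (most generalist): species 1 (B = 6.33).

species 1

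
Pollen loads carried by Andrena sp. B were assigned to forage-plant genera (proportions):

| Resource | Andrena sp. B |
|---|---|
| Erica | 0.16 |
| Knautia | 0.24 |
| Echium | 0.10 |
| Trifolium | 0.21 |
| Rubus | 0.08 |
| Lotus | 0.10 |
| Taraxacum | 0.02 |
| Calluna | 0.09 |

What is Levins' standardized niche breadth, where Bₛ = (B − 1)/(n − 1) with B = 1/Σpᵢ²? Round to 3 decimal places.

0.738

Σpᵢ² = 0.16² + 0.24² + 0.10² + 0.21² + 0.08² + 0.10² + 0.02² + 0.09² = 0.0256 + 0.0576 + 0.0100 + 0.0441 + 0.0064 + 0.0100 + 0.0004 + 0.0081 = 0.1622
B = 1 / 0.1622 = 6.16523
Bₛ = (B − 1)/(n − 1) = (6.16523 − 1)/(8 − 1) = 5.16523/7 = 0.73789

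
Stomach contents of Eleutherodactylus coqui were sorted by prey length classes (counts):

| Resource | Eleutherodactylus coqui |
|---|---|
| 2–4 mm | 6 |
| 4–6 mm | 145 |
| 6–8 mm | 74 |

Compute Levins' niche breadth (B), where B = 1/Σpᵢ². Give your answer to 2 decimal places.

Proportions for Eleutherodactylus coqui (n=225): 6/225=0.0267, 145/225=0.6444, 74/225=0.3289
Σpᵢ² = 0.0267² + 0.6444² + 0.3289² = 0.000713 + 0.415251 + 0.108175 = 0.524139
B = 1 / 0.524139 = 1.9079

1.91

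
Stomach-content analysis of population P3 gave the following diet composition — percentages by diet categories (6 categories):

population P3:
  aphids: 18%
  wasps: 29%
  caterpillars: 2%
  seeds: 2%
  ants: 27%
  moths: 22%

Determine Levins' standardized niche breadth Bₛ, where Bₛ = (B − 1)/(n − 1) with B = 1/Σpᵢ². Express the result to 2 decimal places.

0.64

Convert percentages to proportions (divide by 100).
Σpᵢ² = 0.18² + 0.29² + 0.02² + 0.02² + 0.27² + 0.22² = 0.0324 + 0.0841 + 0.0004 + 0.0004 + 0.0729 + 0.0484 = 0.2386
B = 1 / 0.2386 = 4.1911
Bₛ = (B − 1)/(n − 1) = (4.1911 − 1)/(6 − 1) = 3.1911/5 = 0.6382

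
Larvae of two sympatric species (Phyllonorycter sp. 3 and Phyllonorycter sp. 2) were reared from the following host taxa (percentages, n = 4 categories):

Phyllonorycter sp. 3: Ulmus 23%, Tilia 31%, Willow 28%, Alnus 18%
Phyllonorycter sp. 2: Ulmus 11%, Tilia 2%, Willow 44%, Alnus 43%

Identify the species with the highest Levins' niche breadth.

Convert percentages to proportions (divide by 100).
Σp_3ᵢ² = 0.23² + 0.31² + 0.28² + 0.18² = 0.0529 + 0.0961 + 0.0784 + 0.0324 = 0.2598
B_3 = 1 / 0.2598 = 3.8491
Σp_2ᵢ² = 0.11² + 0.02² + 0.44² + 0.43² = 0.0121 + 0.0004 + 0.1936 + 0.1849 = 0.3910
B_2 = 1 / 0.3910 = 2.5575
Highest B → broadest niche (most generalist): Phyllonorycter sp. 3 (B = 3.85).

Phyllonorycter sp. 3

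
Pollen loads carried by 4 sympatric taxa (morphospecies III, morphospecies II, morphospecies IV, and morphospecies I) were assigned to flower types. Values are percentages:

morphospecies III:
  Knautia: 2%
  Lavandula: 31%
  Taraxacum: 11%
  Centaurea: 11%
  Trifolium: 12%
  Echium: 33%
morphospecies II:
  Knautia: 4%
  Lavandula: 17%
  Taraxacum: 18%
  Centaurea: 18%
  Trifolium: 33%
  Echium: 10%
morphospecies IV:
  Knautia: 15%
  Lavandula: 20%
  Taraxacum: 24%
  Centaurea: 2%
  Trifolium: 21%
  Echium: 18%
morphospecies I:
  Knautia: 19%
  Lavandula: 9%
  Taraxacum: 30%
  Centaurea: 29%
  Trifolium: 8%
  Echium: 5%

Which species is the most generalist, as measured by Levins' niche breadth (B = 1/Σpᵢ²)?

morphospecies IV

Convert percentages to proportions (divide by 100).
Σp_IIIᵢ² = 0.02² + 0.31² + 0.11² + 0.11² + 0.12² + 0.33² = 0.0004 + 0.0961 + 0.0121 + 0.0121 + 0.0144 + 0.1089 = 0.2440
B_III = 1 / 0.2440 = 4.0984
Σp_IIᵢ² = 0.04² + 0.17² + 0.18² + 0.18² + 0.33² + 0.10² = 0.0016 + 0.0289 + 0.0324 + 0.0324 + 0.1089 + 0.0100 = 0.2142
B_II = 1 / 0.2142 = 4.6685
Σp_IVᵢ² = 0.15² + 0.20² + 0.24² + 0.02² + 0.21² + 0.18² = 0.0225 + 0.0400 + 0.0576 + 0.0004 + 0.0441 + 0.0324 = 0.1970
B_IV = 1 / 0.1970 = 5.0761
Σp_Iᵢ² = 0.19² + 0.09² + 0.30² + 0.29² + 0.08² + 0.05² = 0.0361 + 0.0081 + 0.0900 + 0.0841 + 0.0064 + 0.0025 = 0.2272
B_I = 1 / 0.2272 = 4.4014
Highest B → broadest niche (most generalist): morphospecies IV (B = 5.08).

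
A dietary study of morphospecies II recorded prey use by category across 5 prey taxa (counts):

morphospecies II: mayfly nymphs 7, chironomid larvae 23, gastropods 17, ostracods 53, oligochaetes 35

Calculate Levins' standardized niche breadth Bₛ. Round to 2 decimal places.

Proportions for morphospecies II (n=135): 7/135=0.0519, 23/135=0.1704, 17/135=0.1259, 53/135=0.3926, 35/135=0.2593
Σpᵢ² = 0.0519² + 0.1704² + 0.1259² + 0.3926² + 0.2593² = 0.002694 + 0.029036 + 0.015851 + 0.154135 + 0.067236 = 0.268952
B = 1 / 0.268952 = 3.7181
Bₛ = (B − 1)/(n − 1) = (3.7181 − 1)/(5 − 1) = 2.7181/4 = 0.6795

0.68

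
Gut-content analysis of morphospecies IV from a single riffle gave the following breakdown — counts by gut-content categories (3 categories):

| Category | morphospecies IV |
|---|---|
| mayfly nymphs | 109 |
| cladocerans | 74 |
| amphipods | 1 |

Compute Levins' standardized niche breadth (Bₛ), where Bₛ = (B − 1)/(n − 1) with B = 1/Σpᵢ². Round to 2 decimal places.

Proportions for morphospecies IV (n=184): 109/184=0.5924, 74/184=0.4022, 1/184=0.0054
Σpᵢ² = 0.5924² + 0.4022² + 0.0054² = 0.350938 + 0.161765 + 0.000029 = 0.512732
B = 1 / 0.512732 = 1.9503
Bₛ = (B − 1)/(n − 1) = (1.9503 − 1)/(3 − 1) = 0.9503/2 = 0.4752

0.48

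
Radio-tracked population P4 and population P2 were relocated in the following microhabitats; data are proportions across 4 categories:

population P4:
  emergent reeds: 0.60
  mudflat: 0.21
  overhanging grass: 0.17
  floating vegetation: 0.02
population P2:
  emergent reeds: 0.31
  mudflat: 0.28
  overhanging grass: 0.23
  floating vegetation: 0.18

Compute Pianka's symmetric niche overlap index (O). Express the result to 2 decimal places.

0.86

Σ p₁ᵢp₂ᵢ = 0.1860 + 0.0588 + 0.0391 + 0.0036 = 0.2875
Σp_1ᵢ² = 0.60² + 0.21² + 0.17² + 0.02² = 0.3600 + 0.0441 + 0.0289 + 0.0004 = 0.4334
Σp_2ᵢ² = 0.31² + 0.28² + 0.23² + 0.18² = 0.0961 + 0.0784 + 0.0529 + 0.0324 = 0.2598
O = 0.2875 / √(0.4334 × 0.2598) = 0.2875 / 0.33556 = 0.8568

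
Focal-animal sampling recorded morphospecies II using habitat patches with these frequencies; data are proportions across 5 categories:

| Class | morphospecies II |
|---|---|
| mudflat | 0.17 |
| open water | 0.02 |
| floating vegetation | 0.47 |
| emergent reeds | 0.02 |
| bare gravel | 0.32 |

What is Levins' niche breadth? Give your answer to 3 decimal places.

2.833

Σpᵢ² = 0.17² + 0.02² + 0.47² + 0.02² + 0.32² = 0.0289 + 0.0004 + 0.2209 + 0.0004 + 0.1024 = 0.3530
B = 1 / 0.3530 = 2.83286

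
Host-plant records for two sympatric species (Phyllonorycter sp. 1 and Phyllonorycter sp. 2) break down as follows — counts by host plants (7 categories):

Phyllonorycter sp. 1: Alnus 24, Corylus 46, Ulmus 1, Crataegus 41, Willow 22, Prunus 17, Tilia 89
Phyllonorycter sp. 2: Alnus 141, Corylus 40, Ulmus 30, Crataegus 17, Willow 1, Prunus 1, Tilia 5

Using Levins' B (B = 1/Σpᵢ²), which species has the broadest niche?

Proportions for Phyllonorycter sp. 1 (n=240): 24/240=0.1000, 46/240=0.1917, 1/240=0.0042, 41/240=0.1708, 22/240=0.0917, 17/240=0.0708, 89/240=0.3708
Proportions for Phyllonorycter sp. 2 (n=235): 141/235=0.6000, 40/235=0.1702, 30/235=0.1277, 17/235=0.0723, 1/235=0.0043, 1/235=0.0043, 5/235=0.0213
Σp_1ᵢ² = 0.1000² + 0.1917² + 0.0042² + 0.1708² + 0.0917² + 0.0708² + 0.3708² = 0.010000 + 0.036749 + 0.000018 + 0.029173 + 0.008409 + 0.005013 + 0.137493 = 0.226855
B_1 = 1 / 0.226855 = 4.4081
Σp_2ᵢ² = 0.6000² + 0.1702² + 0.1277² + 0.0723² + 0.0043² + 0.0043² + 0.0213² = 0.360000 + 0.028968 + 0.016307 + 0.005227 + 0.000018 + 0.000018 + 0.000454 = 0.410992
B_2 = 1 / 0.410992 = 2.4331
Highest B → broadest niche (most generalist): Phyllonorycter sp. 1 (B = 4.41).

Phyllonorycter sp. 1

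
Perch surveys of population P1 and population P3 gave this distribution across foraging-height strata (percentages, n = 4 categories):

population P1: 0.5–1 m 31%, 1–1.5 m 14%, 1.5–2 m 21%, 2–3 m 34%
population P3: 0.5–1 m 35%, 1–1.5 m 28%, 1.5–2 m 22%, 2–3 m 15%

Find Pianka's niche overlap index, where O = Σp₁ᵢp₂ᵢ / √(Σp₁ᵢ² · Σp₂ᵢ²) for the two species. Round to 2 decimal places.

0.90

Convert percentages to proportions (divide by 100).
Σ p₁ᵢp₂ᵢ = 0.1085 + 0.0392 + 0.0462 + 0.0510 = 0.2449
Σp_1ᵢ² = 0.31² + 0.14² + 0.21² + 0.34² = 0.0961 + 0.0196 + 0.0441 + 0.1156 = 0.2754
Σp_2ᵢ² = 0.35² + 0.28² + 0.22² + 0.15² = 0.1225 + 0.0784 + 0.0484 + 0.0225 = 0.2718
O = 0.2449 / √(0.2754 × 0.2718) = 0.2449 / 0.27359 = 0.8951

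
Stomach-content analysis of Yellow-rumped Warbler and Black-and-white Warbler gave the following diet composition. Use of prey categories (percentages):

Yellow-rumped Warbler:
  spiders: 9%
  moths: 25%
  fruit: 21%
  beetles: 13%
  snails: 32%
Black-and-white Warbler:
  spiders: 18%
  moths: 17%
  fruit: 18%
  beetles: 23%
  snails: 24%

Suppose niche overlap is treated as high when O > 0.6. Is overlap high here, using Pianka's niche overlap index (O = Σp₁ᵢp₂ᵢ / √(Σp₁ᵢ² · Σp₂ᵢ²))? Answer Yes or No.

Yes

Convert percentages to proportions (divide by 100).
Σ p₁ᵢp₂ᵢ = 0.0162 + 0.0425 + 0.0378 + 0.0299 + 0.0768 = 0.2032
Σp_1ᵢ² = 0.09² + 0.25² + 0.21² + 0.13² + 0.32² = 0.0081 + 0.0625 + 0.0441 + 0.0169 + 0.1024 = 0.2340
Σp_2ᵢ² = 0.18² + 0.17² + 0.18² + 0.23² + 0.24² = 0.0324 + 0.0289 + 0.0324 + 0.0529 + 0.0576 = 0.2042
O = 0.2032 / √(0.2340 × 0.2042) = 0.2032 / 0.21859 = 0.9296
O = 0.9296 > 0.6 → Yes.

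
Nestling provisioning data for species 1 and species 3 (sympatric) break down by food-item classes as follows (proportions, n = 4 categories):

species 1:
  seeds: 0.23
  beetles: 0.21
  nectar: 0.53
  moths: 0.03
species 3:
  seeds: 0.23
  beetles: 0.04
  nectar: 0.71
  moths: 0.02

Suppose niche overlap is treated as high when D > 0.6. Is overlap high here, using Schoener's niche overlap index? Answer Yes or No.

Σ|p₁ᵢ − p₂ᵢ| = 0.00 + 0.17 + 0.18 + 0.01 = 0.36
D = 1 − ½ × 0.36 = 1 − 0.180 = 0.8200
D = 0.8200 > 0.6 → Yes.

Yes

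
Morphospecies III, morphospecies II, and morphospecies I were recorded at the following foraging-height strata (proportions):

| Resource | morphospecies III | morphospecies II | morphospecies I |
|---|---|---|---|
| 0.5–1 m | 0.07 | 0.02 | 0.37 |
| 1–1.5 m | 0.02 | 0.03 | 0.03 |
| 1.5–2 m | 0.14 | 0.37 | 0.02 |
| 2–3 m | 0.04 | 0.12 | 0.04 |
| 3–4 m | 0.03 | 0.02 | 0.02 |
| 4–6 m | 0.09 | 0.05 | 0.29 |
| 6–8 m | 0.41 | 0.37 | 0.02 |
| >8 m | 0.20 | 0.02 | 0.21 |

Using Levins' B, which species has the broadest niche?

Σp_IIIᵢ² = 0.07² + 0.02² + 0.14² + 0.04² + 0.03² + 0.09² + 0.41² + 0.20² = 0.0049 + 0.0004 + 0.0196 + 0.0016 + 0.0009 + 0.0081 + 0.1681 + 0.0400 = 0.2436
B_III = 1 / 0.2436 = 4.1051
Σp_IIᵢ² = 0.02² + 0.03² + 0.37² + 0.12² + 0.02² + 0.05² + 0.37² + 0.02² = 0.0004 + 0.0009 + 0.1369 + 0.0144 + 0.0004 + 0.0025 + 0.1369 + 0.0004 = 0.2928
B_II = 1 / 0.2928 = 3.4153
Σp_Iᵢ² = 0.37² + 0.03² + 0.02² + 0.04² + 0.02² + 0.29² + 0.02² + 0.21² = 0.1369 + 0.0009 + 0.0004 + 0.0016 + 0.0004 + 0.0841 + 0.0004 + 0.0441 = 0.2688
B_I = 1 / 0.2688 = 3.7202
Highest B → broadest niche (most generalist): morphospecies III (B = 4.11).

morphospecies III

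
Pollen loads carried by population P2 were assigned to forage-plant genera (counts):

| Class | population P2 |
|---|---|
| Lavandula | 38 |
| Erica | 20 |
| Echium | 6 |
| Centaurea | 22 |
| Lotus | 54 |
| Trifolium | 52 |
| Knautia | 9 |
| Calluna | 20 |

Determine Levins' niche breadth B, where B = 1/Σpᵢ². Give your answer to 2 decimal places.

Proportions for population P2 (n=221): 38/221=0.1719, 20/221=0.0905, 6/221=0.0271, 22/221=0.0995, 54/221=0.2443, 52/221=0.2353, 9/221=0.0407, 20/221=0.0905
Σpᵢ² = 0.1719² + 0.0905² + 0.0271² + 0.0995² + 0.2443² + 0.2353² + 0.0407² + 0.0905² = 0.029550 + 0.008190 + 0.000734 + 0.009900 + 0.059682 + 0.055366 + 0.001656 + 0.008190 = 0.173268
B = 1 / 0.173268 = 5.7714

5.77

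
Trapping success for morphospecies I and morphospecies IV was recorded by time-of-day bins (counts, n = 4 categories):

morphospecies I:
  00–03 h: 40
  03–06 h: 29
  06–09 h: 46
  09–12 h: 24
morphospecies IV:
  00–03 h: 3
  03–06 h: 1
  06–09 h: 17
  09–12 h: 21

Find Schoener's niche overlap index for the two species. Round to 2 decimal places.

0.60

Proportions for morphospecies I (n=139): 40/139=0.2878, 29/139=0.2086, 46/139=0.3309, 24/139=0.1727
Proportions for morphospecies IV (n=42): 3/42=0.0714, 1/42=0.0238, 17/42=0.4048, 21/42=0.5000
Σ|p₁ᵢ − p₂ᵢ| = 0.2164 + 0.1848 + 0.0739 + 0.3273 = 0.8024
D = 1 − ½ × 0.8024 = 1 − 0.40120 = 0.59880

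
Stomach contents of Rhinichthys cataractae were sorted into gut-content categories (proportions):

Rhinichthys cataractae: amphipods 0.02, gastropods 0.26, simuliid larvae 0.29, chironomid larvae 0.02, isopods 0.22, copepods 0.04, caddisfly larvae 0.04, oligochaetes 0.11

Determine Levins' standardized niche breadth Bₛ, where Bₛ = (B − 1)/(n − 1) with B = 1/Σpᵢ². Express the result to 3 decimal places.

Σpᵢ² = 0.02² + 0.26² + 0.29² + 0.02² + 0.22² + 0.04² + 0.04² + 0.11² = 0.0004 + 0.0676 + 0.0841 + 0.0004 + 0.0484 + 0.0016 + 0.0016 + 0.0121 = 0.2162
B = 1 / 0.2162 = 4.62535
Bₛ = (B − 1)/(n − 1) = (4.62535 − 1)/(8 − 1) = 3.62535/7 = 0.51791

0.518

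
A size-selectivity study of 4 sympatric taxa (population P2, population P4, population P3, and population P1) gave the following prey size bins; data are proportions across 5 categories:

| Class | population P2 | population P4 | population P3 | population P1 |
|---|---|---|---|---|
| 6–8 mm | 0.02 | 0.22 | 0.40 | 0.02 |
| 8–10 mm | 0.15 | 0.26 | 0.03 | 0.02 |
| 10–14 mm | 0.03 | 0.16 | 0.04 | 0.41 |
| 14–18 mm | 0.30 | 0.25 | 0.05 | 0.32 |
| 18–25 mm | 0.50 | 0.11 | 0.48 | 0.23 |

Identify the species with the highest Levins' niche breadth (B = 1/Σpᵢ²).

Σp_P2ᵢ² = 0.02² + 0.15² + 0.03² + 0.30² + 0.50² = 0.0004 + 0.0225 + 0.0009 + 0.0900 + 0.2500 = 0.3638
B_P2 = 1 / 0.3638 = 2.7488
Σp_P4ᵢ² = 0.22² + 0.26² + 0.16² + 0.25² + 0.11² = 0.0484 + 0.0676 + 0.0256 + 0.0625 + 0.0121 = 0.2162
B_P4 = 1 / 0.2162 = 4.6253
Σp_P3ᵢ² = 0.40² + 0.03² + 0.04² + 0.05² + 0.48² = 0.1600 + 0.0009 + 0.0016 + 0.0025 + 0.2304 = 0.3954
B_P3 = 1 / 0.3954 = 2.5291
Σp_P1ᵢ² = 0.02² + 0.02² + 0.41² + 0.32² + 0.23² = 0.0004 + 0.0004 + 0.1681 + 0.1024 + 0.0529 = 0.3242
B_P1 = 1 / 0.3242 = 3.0845
Highest B → broadest niche (most generalist): population P4 (B = 4.63).

population P4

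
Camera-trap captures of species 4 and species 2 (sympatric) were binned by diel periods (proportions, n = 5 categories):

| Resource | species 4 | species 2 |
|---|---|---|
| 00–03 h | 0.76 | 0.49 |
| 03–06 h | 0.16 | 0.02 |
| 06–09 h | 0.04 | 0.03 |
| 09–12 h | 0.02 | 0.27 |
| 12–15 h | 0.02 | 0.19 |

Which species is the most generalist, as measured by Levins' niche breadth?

Σp_4ᵢ² = 0.76² + 0.16² + 0.04² + 0.02² + 0.02² = 0.5776 + 0.0256 + 0.0016 + 0.0004 + 0.0004 = 0.6056
B_4 = 1 / 0.6056 = 1.6513
Σp_2ᵢ² = 0.49² + 0.02² + 0.03² + 0.27² + 0.19² = 0.2401 + 0.0004 + 0.0009 + 0.0729 + 0.0361 = 0.3504
B_2 = 1 / 0.3504 = 2.8539
Highest B → broadest niche (most generalist): species 2 (B = 2.85).

species 2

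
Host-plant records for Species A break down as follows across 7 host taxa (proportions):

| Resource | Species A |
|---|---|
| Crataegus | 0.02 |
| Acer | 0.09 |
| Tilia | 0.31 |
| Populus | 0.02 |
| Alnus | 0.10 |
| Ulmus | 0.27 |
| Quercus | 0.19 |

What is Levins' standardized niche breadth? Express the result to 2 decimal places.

0.58

Σpᵢ² = 0.02² + 0.09² + 0.31² + 0.02² + 0.10² + 0.27² + 0.19² = 0.0004 + 0.0081 + 0.0961 + 0.0004 + 0.0100 + 0.0729 + 0.0361 = 0.2240
B = 1 / 0.2240 = 4.4643
Bₛ = (B − 1)/(n − 1) = (4.4643 − 1)/(7 − 1) = 3.4643/6 = 0.5774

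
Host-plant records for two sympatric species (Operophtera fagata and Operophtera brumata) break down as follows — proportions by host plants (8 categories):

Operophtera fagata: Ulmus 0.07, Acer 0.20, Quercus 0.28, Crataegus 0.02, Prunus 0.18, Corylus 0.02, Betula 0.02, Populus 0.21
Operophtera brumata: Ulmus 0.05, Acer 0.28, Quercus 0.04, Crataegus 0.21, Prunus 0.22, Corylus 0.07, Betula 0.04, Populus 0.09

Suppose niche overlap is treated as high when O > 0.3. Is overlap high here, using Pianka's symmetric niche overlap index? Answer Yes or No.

Σ p₁ᵢp₂ᵢ = 0.0035 + 0.0560 + 0.0112 + 0.0042 + 0.0396 + 0.0014 + 0.0008 + 0.0189 = 0.1356
Σp_1ᵢ² = 0.07² + 0.20² + 0.28² + 0.02² + 0.18² + 0.02² + 0.02² + 0.21² = 0.0049 + 0.0400 + 0.0784 + 0.0004 + 0.0324 + 0.0004 + 0.0004 + 0.0441 = 0.2010
Σp_2ᵢ² = 0.05² + 0.28² + 0.04² + 0.21² + 0.22² + 0.07² + 0.04² + 0.09² = 0.0025 + 0.0784 + 0.0016 + 0.0441 + 0.0484 + 0.0049 + 0.0016 + 0.0081 = 0.1896
O = 0.1356 / √(0.2010 × 0.1896) = 0.1356 / 0.19522 = 0.6946
O = 0.6946 > 0.3 → Yes.

Yes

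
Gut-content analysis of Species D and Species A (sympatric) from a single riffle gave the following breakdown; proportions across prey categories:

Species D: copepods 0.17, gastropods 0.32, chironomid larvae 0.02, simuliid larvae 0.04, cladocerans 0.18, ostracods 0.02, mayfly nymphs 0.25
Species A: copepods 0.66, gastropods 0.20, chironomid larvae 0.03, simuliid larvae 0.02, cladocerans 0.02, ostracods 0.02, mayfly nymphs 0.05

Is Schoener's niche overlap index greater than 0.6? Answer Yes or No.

No

Σ|p₁ᵢ − p₂ᵢ| = 0.49 + 0.12 + 0.01 + 0.02 + 0.16 + 0.00 + 0.20 = 1.00
D = 1 − ½ × 1.00 = 1 − 0.500 = 0.5000
D = 0.5000 < 0.6 → No.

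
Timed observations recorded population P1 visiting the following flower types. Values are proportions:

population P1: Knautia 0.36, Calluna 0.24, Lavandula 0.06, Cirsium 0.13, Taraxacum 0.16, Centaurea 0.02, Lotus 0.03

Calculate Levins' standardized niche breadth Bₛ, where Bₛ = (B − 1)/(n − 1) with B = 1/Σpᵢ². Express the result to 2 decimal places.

Σpᵢ² = 0.36² + 0.24² + 0.06² + 0.13² + 0.16² + 0.02² + 0.03² = 0.1296 + 0.0576 + 0.0036 + 0.0169 + 0.0256 + 0.0004 + 0.0009 = 0.2346
B = 1 / 0.2346 = 4.2626
Bₛ = (B − 1)/(n − 1) = (4.2626 − 1)/(7 − 1) = 3.2626/6 = 0.5438

0.54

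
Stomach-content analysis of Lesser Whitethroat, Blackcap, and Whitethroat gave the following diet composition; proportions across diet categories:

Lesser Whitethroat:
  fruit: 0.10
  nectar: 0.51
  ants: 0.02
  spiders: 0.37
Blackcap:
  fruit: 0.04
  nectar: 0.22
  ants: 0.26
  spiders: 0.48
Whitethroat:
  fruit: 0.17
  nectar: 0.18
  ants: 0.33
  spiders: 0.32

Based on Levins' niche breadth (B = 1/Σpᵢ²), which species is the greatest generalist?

Σp_Lessᵢ² = 0.10² + 0.51² + 0.02² + 0.37² = 0.0100 + 0.2601 + 0.0004 + 0.1369 = 0.4074
B_Less = 1 / 0.4074 = 2.4546
Σp_Blacᵢ² = 0.04² + 0.22² + 0.26² + 0.48² = 0.0016 + 0.0484 + 0.0676 + 0.2304 = 0.3480
B_Blac = 1 / 0.3480 = 2.8736
Σp_Whitᵢ² = 0.17² + 0.18² + 0.33² + 0.32² = 0.0289 + 0.0324 + 0.1089 + 0.1024 = 0.2726
B_Whit = 1 / 0.2726 = 3.6684
Highest B → broadest niche (most generalist): Whitethroat (B = 3.67).

Whitethroat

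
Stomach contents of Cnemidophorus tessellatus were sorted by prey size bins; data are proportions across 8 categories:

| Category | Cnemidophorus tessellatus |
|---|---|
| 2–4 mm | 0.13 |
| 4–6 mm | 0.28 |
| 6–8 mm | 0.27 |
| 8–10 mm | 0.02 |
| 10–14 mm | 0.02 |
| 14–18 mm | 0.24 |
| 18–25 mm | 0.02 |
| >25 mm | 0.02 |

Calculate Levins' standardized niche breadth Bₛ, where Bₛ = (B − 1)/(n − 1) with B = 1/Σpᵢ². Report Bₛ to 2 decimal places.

Σpᵢ² = 0.13² + 0.28² + 0.27² + 0.02² + 0.02² + 0.24² + 0.02² + 0.02² = 0.0169 + 0.0784 + 0.0729 + 0.0004 + 0.0004 + 0.0576 + 0.0004 + 0.0004 = 0.2274
B = 1 / 0.2274 = 4.3975
Bₛ = (B − 1)/(n − 1) = (4.3975 − 1)/(8 − 1) = 3.3975/7 = 0.4854

0.49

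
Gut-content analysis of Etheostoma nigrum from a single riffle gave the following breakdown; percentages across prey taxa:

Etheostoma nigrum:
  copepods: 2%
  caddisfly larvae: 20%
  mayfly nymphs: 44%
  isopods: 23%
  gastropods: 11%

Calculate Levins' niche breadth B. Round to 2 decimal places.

Convert percentages to proportions (divide by 100).
Σpᵢ² = 0.02² + 0.20² + 0.44² + 0.23² + 0.11² = 0.0004 + 0.0400 + 0.1936 + 0.0529 + 0.0121 = 0.2990
B = 1 / 0.2990 = 3.3445

3.34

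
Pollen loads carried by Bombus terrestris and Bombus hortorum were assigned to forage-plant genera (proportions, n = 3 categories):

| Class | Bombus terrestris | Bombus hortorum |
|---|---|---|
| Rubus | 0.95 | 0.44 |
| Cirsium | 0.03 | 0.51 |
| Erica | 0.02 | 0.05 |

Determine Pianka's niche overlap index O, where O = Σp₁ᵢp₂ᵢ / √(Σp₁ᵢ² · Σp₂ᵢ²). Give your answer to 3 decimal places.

0.676

Σ p₁ᵢp₂ᵢ = 0.4180 + 0.0153 + 0.0010 = 0.4343
Σp_1ᵢ² = 0.95² + 0.03² + 0.02² = 0.9025 + 0.0009 + 0.0004 = 0.9038
Σp_2ᵢ² = 0.44² + 0.51² + 0.05² = 0.1936 + 0.2601 + 0.0025 = 0.4562
O = 0.4343 / √(0.9038 × 0.4562) = 0.4343 / 0.642116 = 0.67636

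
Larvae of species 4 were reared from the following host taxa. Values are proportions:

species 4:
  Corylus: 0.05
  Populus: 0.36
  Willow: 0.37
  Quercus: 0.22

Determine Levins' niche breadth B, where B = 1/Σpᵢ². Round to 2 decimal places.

3.15

Σpᵢ² = 0.05² + 0.36² + 0.37² + 0.22² = 0.0025 + 0.1296 + 0.1369 + 0.0484 = 0.3174
B = 1 / 0.3174 = 3.1506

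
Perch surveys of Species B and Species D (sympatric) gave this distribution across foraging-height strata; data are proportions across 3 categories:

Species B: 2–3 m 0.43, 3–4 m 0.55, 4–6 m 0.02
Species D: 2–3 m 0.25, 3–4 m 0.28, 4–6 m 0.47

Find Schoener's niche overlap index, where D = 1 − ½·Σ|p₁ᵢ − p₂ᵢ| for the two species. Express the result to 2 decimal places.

0.55

Σ|p₁ᵢ − p₂ᵢ| = 0.18 + 0.27 + 0.45 = 0.90
D = 1 − ½ × 0.90 = 1 − 0.450 = 0.5500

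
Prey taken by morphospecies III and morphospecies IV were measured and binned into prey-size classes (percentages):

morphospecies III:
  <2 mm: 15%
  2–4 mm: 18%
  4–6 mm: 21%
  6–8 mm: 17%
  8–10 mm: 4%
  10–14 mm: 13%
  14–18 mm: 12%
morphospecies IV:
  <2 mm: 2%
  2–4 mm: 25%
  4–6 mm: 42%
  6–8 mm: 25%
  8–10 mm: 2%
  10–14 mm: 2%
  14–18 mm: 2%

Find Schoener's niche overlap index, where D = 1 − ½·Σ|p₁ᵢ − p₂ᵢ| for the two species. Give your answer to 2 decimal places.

0.64

Convert percentages to proportions (divide by 100).
Σ|p₁ᵢ − p₂ᵢ| = 0.13 + 0.07 + 0.21 + 0.08 + 0.02 + 0.11 + 0.10 = 0.72
D = 1 − ½ × 0.72 = 1 − 0.360 = 0.6400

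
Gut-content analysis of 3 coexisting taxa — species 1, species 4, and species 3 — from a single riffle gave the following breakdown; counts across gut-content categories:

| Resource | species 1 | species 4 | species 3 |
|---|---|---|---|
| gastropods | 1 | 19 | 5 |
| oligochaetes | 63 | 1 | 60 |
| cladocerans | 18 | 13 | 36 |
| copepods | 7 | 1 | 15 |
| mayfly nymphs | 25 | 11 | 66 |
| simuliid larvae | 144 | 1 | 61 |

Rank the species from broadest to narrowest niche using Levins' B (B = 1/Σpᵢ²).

Proportions for species 1 (n=258): 1/258=0.0039, 63/258=0.2442, 18/258=0.0698, 7/258=0.0271, 25/258=0.0969, 144/258=0.5581
Proportions for species 4 (n=46): 19/46=0.4130, 1/46=0.0217, 13/46=0.2826, 1/46=0.0217, 11/46=0.2391, 1/46=0.0217
Proportions for species 3 (n=243): 5/243=0.0206, 60/243=0.2469, 36/243=0.1481, 15/243=0.0617, 66/243=0.2716, 61/243=0.2510
Σp_1ᵢ² = 0.0039² + 0.2442² + 0.0698² + 0.0271² + 0.0969² + 0.5581² = 0.000015 + 0.059634 + 0.004872 + 0.000734 + 0.009390 + 0.311476 = 0.386121
B_1 = 1 / 0.386121 = 2.5899
Σp_4ᵢ² = 0.4130² + 0.0217² + 0.2826² + 0.0217² + 0.2391² + 0.0217² = 0.170569 + 0.000471 + 0.079863 + 0.000471 + 0.057169 + 0.000471 = 0.309014
B_4 = 1 / 0.309014 = 3.2361
Σp_3ᵢ² = 0.0206² + 0.2469² + 0.1481² + 0.0617² + 0.2716² + 0.2510² = 0.000424 + 0.060960 + 0.021934 + 0.003807 + 0.073767 + 0.063001 = 0.223893
B_3 = 1 / 0.223893 = 4.4664
Ranking by B (broadest → narrowest): species 3 (4.47) > species 4 (3.24) > species 1 (2.59)

species 3 > species 4 > species 1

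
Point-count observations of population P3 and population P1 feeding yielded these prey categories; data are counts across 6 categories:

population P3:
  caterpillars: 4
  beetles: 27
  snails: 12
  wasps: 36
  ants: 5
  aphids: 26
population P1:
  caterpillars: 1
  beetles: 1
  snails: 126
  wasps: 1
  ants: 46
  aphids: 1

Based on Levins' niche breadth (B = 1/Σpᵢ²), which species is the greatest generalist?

Proportions for population P3 (n=110): 4/110=0.0364, 27/110=0.2455, 12/110=0.1091, 36/110=0.3273, 5/110=0.0455, 26/110=0.2364
Proportions for population P1 (n=176): 1/176=0.0057, 1/176=0.0057, 126/176=0.7159, 1/176=0.0057, 46/176=0.2614, 1/176=0.0057
Σp_P3ᵢ² = 0.0364² + 0.2455² + 0.1091² + 0.3273² + 0.0455² + 0.2364² = 0.001325 + 0.060270 + 0.011903 + 0.107125 + 0.002070 + 0.055885 = 0.238578
B_P3 = 1 / 0.238578 = 4.1915
Σp_P1ᵢ² = 0.0057² + 0.0057² + 0.7159² + 0.0057² + 0.2614² + 0.0057² = 0.000032 + 0.000032 + 0.512513 + 0.000032 + 0.068330 + 0.000032 = 0.580971
B_P1 = 1 / 0.580971 = 1.7213
Highest B → broadest niche (most generalist): population P3 (B = 4.19).

population P3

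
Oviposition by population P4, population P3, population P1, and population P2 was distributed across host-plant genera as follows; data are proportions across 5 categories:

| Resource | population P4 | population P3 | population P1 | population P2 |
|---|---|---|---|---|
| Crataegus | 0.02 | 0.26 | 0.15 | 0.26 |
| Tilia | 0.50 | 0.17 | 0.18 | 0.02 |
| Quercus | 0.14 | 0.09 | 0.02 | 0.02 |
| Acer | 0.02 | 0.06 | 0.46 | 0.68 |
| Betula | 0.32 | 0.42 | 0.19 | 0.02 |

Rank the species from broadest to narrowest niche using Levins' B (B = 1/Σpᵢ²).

population P3 > population P1 > population P4 > population P2

Σp_P4ᵢ² = 0.02² + 0.50² + 0.14² + 0.02² + 0.32² = 0.0004 + 0.2500 + 0.0196 + 0.0004 + 0.1024 = 0.3728
B_P4 = 1 / 0.3728 = 2.6824
Σp_P3ᵢ² = 0.26² + 0.17² + 0.09² + 0.06² + 0.42² = 0.0676 + 0.0289 + 0.0081 + 0.0036 + 0.1764 = 0.2846
B_P3 = 1 / 0.2846 = 3.5137
Σp_P1ᵢ² = 0.15² + 0.18² + 0.02² + 0.46² + 0.19² = 0.0225 + 0.0324 + 0.0004 + 0.2116 + 0.0361 = 0.3030
B_P1 = 1 / 0.3030 = 3.3003
Σp_P2ᵢ² = 0.26² + 0.02² + 0.02² + 0.68² + 0.02² = 0.0676 + 0.0004 + 0.0004 + 0.4624 + 0.0004 = 0.5312
B_P2 = 1 / 0.5312 = 1.8825
Ranking by B (broadest → narrowest): population P3 (3.51) > population P1 (3.30) > population P4 (2.68) > population P2 (1.88)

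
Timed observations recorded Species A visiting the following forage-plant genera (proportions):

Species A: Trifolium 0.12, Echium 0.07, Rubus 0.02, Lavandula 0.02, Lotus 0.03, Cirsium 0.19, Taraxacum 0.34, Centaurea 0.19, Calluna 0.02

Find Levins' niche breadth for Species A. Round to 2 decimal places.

4.78

Σpᵢ² = 0.12² + 0.07² + 0.02² + 0.02² + 0.03² + 0.19² + 0.34² + 0.19² + 0.02² = 0.0144 + 0.0049 + 0.0004 + 0.0004 + 0.0009 + 0.0361 + 0.1156 + 0.0361 + 0.0004 = 0.2092
B = 1 / 0.2092 = 4.7801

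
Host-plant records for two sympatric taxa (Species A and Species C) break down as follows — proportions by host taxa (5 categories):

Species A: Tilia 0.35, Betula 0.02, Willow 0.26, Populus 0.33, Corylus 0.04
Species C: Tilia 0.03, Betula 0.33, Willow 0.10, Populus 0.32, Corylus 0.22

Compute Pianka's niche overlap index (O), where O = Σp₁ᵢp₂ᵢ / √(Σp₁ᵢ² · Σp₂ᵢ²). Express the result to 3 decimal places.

Σ p₁ᵢp₂ᵢ = 0.0105 + 0.0066 + 0.0260 + 0.1056 + 0.0088 = 0.1575
Σp_1ᵢ² = 0.35² + 0.02² + 0.26² + 0.33² + 0.04² = 0.1225 + 0.0004 + 0.0676 + 0.1089 + 0.0016 = 0.3010
Σp_2ᵢ² = 0.03² + 0.33² + 0.10² + 0.32² + 0.22² = 0.0009 + 0.1089 + 0.0100 + 0.1024 + 0.0484 = 0.2706
O = 0.1575 / √(0.3010 × 0.2706) = 0.1575 / 0.285396 = 0.55186

0.552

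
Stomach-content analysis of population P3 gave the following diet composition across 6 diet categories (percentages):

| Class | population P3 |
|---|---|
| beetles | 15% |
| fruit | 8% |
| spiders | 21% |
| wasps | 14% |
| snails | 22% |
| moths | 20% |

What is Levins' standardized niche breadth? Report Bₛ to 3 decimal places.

Convert percentages to proportions (divide by 100).
Σpᵢ² = 0.15² + 0.08² + 0.21² + 0.14² + 0.22² + 0.20² = 0.0225 + 0.0064 + 0.0441 + 0.0196 + 0.0484 + 0.0400 = 0.1810
B = 1 / 0.1810 = 5.52486
Bₛ = (B − 1)/(n − 1) = (5.52486 − 1)/(6 − 1) = 4.52486/5 = 0.90497

0.905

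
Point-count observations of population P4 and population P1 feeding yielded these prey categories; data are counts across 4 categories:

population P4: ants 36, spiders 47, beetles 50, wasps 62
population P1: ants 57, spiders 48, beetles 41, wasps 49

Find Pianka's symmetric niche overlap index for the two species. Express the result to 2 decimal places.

Proportions for population P4 (n=195): 36/195=0.1846, 47/195=0.2410, 50/195=0.2564, 62/195=0.3179
Proportions for population P1 (n=195): 57/195=0.2923, 48/195=0.2462, 41/195=0.2103, 49/195=0.2513
Σ p₁ᵢp₂ᵢ = 0.053959 + 0.059334 + 0.053921 + 0.079888 = 0.247102
Σp_1ᵢ² = 0.1846² + 0.2410² + 0.2564² + 0.3179² = 0.034077 + 0.058081 + 0.065741 + 0.101060 = 0.258959
Σp_2ᵢ² = 0.2923² + 0.2462² + 0.2103² + 0.2513² = 0.085439 + 0.060614 + 0.044226 + 0.063152 = 0.253431
O = 0.247102 / √(0.258959 × 0.253431) = 0.247102 / 0.2561801 = 0.9646

0.96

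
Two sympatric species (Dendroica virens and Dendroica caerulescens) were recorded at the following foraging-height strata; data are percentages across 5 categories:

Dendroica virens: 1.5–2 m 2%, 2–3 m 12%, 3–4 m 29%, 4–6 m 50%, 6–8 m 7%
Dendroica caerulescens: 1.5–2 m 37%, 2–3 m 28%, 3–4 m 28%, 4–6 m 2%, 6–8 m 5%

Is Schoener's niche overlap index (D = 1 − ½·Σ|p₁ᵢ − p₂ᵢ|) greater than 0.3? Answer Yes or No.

Convert percentages to proportions (divide by 100).
Σ|p₁ᵢ − p₂ᵢ| = 0.35 + 0.16 + 0.01 + 0.48 + 0.02 = 1.02
D = 1 − ½ × 1.02 = 1 − 0.510 = 0.4900
D = 0.4900 > 0.3 → Yes.

Yes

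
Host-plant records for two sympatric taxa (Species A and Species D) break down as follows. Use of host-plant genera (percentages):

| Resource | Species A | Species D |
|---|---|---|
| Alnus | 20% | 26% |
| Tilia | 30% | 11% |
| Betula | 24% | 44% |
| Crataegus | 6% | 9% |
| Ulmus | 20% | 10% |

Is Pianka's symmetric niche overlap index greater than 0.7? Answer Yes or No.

Convert percentages to proportions (divide by 100).
Σ p₁ᵢp₂ᵢ = 0.0520 + 0.0330 + 0.1056 + 0.0054 + 0.0200 = 0.2160
Σp_1ᵢ² = 0.20² + 0.30² + 0.24² + 0.06² + 0.20² = 0.0400 + 0.0900 + 0.0576 + 0.0036 + 0.0400 = 0.2312
Σp_2ᵢ² = 0.26² + 0.11² + 0.44² + 0.09² + 0.10² = 0.0676 + 0.0121 + 0.1936 + 0.0081 + 0.0100 = 0.2914
O = 0.2160 / √(0.2312 × 0.2914) = 0.2160 / 0.25956 = 0.8322
O = 0.8322 > 0.7 → Yes.

Yes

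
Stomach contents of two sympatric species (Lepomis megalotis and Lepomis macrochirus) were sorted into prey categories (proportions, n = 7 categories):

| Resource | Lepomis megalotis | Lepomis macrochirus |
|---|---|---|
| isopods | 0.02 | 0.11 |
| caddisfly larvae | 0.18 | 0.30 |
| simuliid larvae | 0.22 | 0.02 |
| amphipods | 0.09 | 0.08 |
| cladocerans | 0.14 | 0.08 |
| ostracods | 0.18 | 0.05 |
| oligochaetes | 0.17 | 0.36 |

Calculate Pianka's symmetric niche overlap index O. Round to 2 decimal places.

0.73

Σ p₁ᵢp₂ᵢ = 0.0022 + 0.0540 + 0.0044 + 0.0072 + 0.0112 + 0.0090 + 0.0612 = 0.1492
Σp_1ᵢ² = 0.02² + 0.18² + 0.22² + 0.09² + 0.14² + 0.18² + 0.17² = 0.0004 + 0.0324 + 0.0484 + 0.0081 + 0.0196 + 0.0324 + 0.0289 = 0.1702
Σp_2ᵢ² = 0.11² + 0.30² + 0.02² + 0.08² + 0.08² + 0.05² + 0.36² = 0.0121 + 0.0900 + 0.0004 + 0.0064 + 0.0064 + 0.0025 + 0.1296 = 0.2474
O = 0.1492 / √(0.1702 × 0.2474) = 0.1492 / 0.20520 = 0.7271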